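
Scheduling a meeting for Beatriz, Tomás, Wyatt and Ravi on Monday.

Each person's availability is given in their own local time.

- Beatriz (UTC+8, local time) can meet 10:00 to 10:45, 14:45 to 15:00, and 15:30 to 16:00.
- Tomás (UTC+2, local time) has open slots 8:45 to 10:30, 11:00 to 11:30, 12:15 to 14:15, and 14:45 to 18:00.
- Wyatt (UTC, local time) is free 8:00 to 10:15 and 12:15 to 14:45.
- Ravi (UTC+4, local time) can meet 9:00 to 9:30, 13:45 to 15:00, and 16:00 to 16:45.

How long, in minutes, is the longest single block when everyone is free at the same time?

0 minutes

Beatriz → UTC: 02:00–02:45, 06:45–07:00, 07:30–08:00.
Tomás → UTC: 06:45–08:30, 09:00–09:30, 10:15–12:15, 12:45–16:00.
Wyatt → UTC: 08:00–10:15, 12:15–14:45.
Ravi → UTC: 05:00–05:30, 09:45–11:00, 12:00–12:45.
Beatriz ∩ Tomás: 06:45–07:00, 07:30–08:00.
Beatriz ∩ Tomás ∩ Wyatt: (none).
Beatriz ∩ Tomás ∩ Wyatt ∩ Ravi: (none).
No common window.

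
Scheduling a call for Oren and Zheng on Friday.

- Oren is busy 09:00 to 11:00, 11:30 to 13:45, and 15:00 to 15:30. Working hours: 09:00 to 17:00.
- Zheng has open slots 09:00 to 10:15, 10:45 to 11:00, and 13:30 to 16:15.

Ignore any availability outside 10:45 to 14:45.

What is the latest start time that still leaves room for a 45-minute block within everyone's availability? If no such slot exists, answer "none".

14:00

Oren free within 09:00–17:00: 11:00–11:30, 13:45–15:00, 15:30–17:00.
Oren ∩ Zheng: 13:45–15:00, 15:30–16:15.
Restricted to 10:45–14:45: 13:45–14:45.
Windows ≥ 45 min: 13:45–14:45.
Latest start in the last window 13:45–14:45 is 14:45 − 45 min = 14:00.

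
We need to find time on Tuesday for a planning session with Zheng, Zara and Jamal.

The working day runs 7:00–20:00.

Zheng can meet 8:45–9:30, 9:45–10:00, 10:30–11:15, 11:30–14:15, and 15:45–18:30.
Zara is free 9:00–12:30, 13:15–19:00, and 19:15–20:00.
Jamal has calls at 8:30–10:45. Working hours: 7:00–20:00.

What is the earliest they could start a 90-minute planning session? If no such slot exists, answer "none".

15:45

Jamal free within 07:00–20:00: 07:00–08:30, 10:45–20:00.
Zheng ∩ Zara: 09:00–09:30, 09:45–10:00, 10:30–11:15, 11:30–12:30, 13:15–14:15, 15:45–18:30.
Zheng ∩ Zara ∩ Jamal: 10:45–11:15, 11:30–12:30, 13:15–14:15, 15:45–18:30.
Windows ≥ 90 min: 15:45–18:30.
Earliest such window starts at 15:45.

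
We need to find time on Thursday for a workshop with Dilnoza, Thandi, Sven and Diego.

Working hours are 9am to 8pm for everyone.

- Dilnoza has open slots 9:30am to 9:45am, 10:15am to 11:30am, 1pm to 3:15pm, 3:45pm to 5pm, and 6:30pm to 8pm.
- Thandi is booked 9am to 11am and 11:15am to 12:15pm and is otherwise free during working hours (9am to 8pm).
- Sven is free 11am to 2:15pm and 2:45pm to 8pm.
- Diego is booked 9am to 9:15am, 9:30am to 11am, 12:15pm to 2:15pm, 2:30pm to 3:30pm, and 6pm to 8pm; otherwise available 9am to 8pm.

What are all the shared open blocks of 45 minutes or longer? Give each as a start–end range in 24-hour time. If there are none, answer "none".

15:45–17:00

Thandi free within 09:00–20:00: 11:00–11:15, 12:15–20:00.
Diego free within 09:00–20:00: 09:15–09:30, 11:00–12:15, 14:15–14:30, 15:30–18:00.
Dilnoza ∩ Thandi: 11:00–11:15, 13:00–15:15, 15:45–17:00, 18:30–20:00.
Dilnoza ∩ Thandi ∩ Sven: 11:00–11:15, 13:00–14:15, 14:45–15:15, 15:45–17:00, 18:30–20:00.
Dilnoza ∩ Thandi ∩ Sven ∩ Diego: 11:00–11:15, 15:45–17:00.
Windows ≥ 45 min: 15:45–17:00.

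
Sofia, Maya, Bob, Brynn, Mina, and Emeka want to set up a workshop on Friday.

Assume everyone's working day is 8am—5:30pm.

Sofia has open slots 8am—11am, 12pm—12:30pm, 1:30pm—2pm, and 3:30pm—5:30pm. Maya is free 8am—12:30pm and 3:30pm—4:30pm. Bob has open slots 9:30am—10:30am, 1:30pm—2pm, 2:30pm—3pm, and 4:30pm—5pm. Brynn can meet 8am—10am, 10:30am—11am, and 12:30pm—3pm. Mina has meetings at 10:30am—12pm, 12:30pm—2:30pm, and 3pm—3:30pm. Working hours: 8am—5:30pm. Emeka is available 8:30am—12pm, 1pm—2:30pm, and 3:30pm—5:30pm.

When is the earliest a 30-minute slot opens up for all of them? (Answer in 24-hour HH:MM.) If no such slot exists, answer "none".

Mina free within 08:00–17:30: 08:00–10:30, 12:00–12:30, 14:30–15:00, 15:30–17:30.
Sofia ∩ Maya: 08:00–11:00, 12:00–12:30, 15:30–16:30.
Sofia ∩ Maya ∩ Bob: 09:30–10:30.
Sofia ∩ Maya ∩ Bob ∩ Brynn: 09:30–10:00.
Sofia ∩ Maya ∩ Bob ∩ Brynn ∩ Mina: 09:30–10:00.
Sofia ∩ Maya ∩ Bob ∩ Brynn ∩ Mina ∩ Emeka: 09:30–10:00.
Windows ≥ 30 min: 09:30–10:00.
Earliest such window starts at 09:30.

09:30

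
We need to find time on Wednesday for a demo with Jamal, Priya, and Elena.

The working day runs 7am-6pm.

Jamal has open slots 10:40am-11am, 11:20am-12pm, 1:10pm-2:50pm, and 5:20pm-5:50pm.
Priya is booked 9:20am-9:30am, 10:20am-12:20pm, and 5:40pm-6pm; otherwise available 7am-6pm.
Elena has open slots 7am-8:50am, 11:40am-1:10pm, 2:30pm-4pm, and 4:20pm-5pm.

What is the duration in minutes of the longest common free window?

Priya free within 07:00–18:00: 07:00–09:20, 09:30–10:20, 12:20–17:40.
Jamal ∩ Priya: 13:10–14:50, 17:20–17:40.
Jamal ∩ Priya ∩ Elena: 14:30–14:50.
Single common window of 20 minutes.

20 minutes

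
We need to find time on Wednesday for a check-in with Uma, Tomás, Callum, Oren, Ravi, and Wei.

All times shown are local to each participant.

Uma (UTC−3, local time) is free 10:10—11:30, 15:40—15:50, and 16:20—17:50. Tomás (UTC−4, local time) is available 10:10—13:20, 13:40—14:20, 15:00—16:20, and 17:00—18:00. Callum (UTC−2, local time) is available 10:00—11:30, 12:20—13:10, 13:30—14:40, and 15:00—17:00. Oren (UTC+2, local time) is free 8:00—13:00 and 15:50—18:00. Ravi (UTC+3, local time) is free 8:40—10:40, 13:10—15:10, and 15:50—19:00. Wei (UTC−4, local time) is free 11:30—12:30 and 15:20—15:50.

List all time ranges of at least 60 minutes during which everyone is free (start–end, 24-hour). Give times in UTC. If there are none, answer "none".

none

Uma → UTC: 13:10–14:30, 18:40–18:50, 19:20–20:50.
Tomás → UTC: 14:10–17:20, 17:40–18:20, 19:00–20:20, 21:00–22:00.
Callum → UTC: 12:00–13:30, 14:20–15:10, 15:30–16:40, 17:00–19:00.
Oren → UTC: 06:00–11:00, 13:50–16:00.
Ravi → UTC: 05:40–07:40, 10:10–12:10, 12:50–16:00.
Wei → UTC: 15:30–16:30, 19:20–19:50.
Uma ∩ Tomás: 14:10–14:30, 19:20–20:20.
Uma ∩ Tomás ∩ Callum: 14:20–14:30.
Uma ∩ Tomás ∩ Callum ∩ Oren: 14:20–14:30.
Uma ∩ Tomás ∩ Callum ∩ Oren ∩ Ravi: 14:20–14:30.
Uma ∩ Tomás ∩ Callum ∩ Oren ∩ Ravi ∩ Wei: (none).
Windows ≥ 60 min: (none).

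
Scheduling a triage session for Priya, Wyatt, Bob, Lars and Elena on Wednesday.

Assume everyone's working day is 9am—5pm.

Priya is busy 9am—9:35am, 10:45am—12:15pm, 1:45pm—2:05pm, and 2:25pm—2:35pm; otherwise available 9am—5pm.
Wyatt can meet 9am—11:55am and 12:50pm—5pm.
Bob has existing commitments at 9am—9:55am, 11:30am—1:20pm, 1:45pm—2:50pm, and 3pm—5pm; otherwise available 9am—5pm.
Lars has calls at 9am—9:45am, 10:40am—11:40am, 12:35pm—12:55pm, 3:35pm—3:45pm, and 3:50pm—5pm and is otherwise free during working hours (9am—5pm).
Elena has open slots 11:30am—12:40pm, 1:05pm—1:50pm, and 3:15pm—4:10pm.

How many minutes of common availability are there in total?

Priya free within 09:00–17:00: 09:35–10:45, 12:15–13:45, 14:05–14:25, 14:35–17:00.
Bob free within 09:00–17:00: 09:55–11:30, 13:20–13:45, 14:50–15:00.
Lars free within 09:00–17:00: 09:45–10:40, 11:40–12:35, 12:55–15:35, 15:45–15:50.
Priya ∩ Wyatt: 09:35–10:45, 12:50–13:45, 14:05–14:25, 14:35–17:00.
Priya ∩ Wyatt ∩ Bob: 09:55–10:45, 13:20–13:45, 14:50–15:00.
Priya ∩ Wyatt ∩ Bob ∩ Lars: 09:55–10:40, 13:20–13:45, 14:50–15:00.
Priya ∩ Wyatt ∩ Bob ∩ Lars ∩ Elena: 13:20–13:45.
Total common minutes: 25.

25 minutes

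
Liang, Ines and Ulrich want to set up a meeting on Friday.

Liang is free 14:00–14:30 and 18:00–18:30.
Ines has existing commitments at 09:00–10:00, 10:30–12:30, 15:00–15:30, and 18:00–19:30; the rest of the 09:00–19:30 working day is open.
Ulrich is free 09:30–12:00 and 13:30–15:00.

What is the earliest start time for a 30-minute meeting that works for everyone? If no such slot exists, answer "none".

14:00

Ines free within 09:00–19:30: 10:00–10:30, 12:30–15:00, 15:30–18:00.
Liang ∩ Ines: 14:00–14:30.
Liang ∩ Ines ∩ Ulrich: 14:00–14:30.
Windows ≥ 30 min: 14:00–14:30.
Earliest such window starts at 14:00.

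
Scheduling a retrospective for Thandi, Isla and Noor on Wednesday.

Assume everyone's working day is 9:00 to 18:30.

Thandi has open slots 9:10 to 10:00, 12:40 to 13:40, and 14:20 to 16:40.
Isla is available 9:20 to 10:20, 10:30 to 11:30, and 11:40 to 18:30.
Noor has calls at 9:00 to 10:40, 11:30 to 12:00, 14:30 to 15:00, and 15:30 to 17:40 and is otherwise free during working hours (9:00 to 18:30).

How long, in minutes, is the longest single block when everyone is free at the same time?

Noor free within 09:00–18:30: 10:40–11:30, 12:00–14:30, 15:00–15:30, 17:40–18:30.
Thandi ∩ Isla: 09:20–10:00, 12:40–13:40, 14:20–16:40.
Thandi ∩ Isla ∩ Noor: 12:40–13:40, 14:20–14:30, 15:00–15:30.
Common window lengths: 60, 10, 30 min; longest is 60.

60 minutes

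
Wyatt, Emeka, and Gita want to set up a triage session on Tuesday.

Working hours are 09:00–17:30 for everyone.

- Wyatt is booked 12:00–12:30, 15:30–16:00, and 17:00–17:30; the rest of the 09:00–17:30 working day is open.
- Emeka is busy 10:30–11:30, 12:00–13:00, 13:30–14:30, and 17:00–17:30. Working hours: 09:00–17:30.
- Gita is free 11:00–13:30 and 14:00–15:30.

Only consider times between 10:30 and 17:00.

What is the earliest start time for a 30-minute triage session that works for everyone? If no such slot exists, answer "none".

11:30

Wyatt free within 09:00–17:30: 09:00–12:00, 12:30–15:30, 16:00–17:00.
Emeka free within 09:00–17:30: 09:00–10:30, 11:30–12:00, 13:00–13:30, 14:30–17:00.
Wyatt ∩ Emeka: 09:00–10:30, 11:30–12:00, 13:00–13:30, 14:30–15:30, 16:00–17:00.
Wyatt ∩ Emeka ∩ Gita: 11:30–12:00, 13:00–13:30, 14:30–15:30.
Restricted to 10:30–17:00: 11:30–12:00, 13:00–13:30, 14:30–15:30.
Windows ≥ 30 min: 11:30–12:00, 13:00–13:30, 14:30–15:30.
Earliest such window starts at 11:30.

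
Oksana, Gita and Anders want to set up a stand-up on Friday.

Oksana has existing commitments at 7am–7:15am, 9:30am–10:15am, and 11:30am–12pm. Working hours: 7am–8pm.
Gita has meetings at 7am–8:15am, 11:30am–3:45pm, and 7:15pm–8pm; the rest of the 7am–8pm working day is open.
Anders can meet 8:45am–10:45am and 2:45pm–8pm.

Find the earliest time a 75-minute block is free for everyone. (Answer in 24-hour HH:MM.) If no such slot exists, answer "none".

15:45

Oksana free within 07:00–20:00: 07:15–09:30, 10:15–11:30, 12:00–20:00.
Gita free within 07:00–20:00: 08:15–11:30, 15:45–19:15.
Oksana ∩ Gita: 08:15–09:30, 10:15–11:30, 15:45–19:15.
Oksana ∩ Gita ∩ Anders: 08:45–09:30, 10:15–10:45, 15:45–19:15.
Windows ≥ 75 min: 15:45–19:15.
Earliest such window starts at 15:45.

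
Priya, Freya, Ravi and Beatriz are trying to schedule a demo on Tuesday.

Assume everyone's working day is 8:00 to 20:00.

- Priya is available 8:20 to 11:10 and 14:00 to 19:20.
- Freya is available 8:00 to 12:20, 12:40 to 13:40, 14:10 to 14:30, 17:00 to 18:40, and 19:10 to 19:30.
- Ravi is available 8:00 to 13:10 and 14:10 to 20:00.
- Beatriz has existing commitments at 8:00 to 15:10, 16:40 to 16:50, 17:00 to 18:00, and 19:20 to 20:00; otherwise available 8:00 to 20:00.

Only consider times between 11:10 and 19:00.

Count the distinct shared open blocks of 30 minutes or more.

Beatriz free within 08:00–20:00: 15:10–16:40, 16:50–17:00, 18:00–19:20.
Priya ∩ Freya: 08:20–11:10, 14:10–14:30, 17:00–18:40, 19:10–19:20.
Priya ∩ Freya ∩ Ravi: 08:20–11:10, 14:10–14:30, 17:00–18:40, 19:10–19:20.
Priya ∩ Freya ∩ Ravi ∩ Beatriz: 18:00–18:40, 19:10–19:20.
Restricted to 11:10–19:00: 18:00–18:40.
Windows ≥ 30 min: 18:00–18:40.
That's 1 window.

1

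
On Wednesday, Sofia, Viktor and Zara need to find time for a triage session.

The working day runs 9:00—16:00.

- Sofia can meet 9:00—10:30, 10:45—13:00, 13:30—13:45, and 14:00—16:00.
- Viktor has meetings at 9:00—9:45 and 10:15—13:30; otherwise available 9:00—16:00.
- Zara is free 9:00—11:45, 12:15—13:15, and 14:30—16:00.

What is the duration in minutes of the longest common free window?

90 minutes

Viktor free within 09:00–16:00: 09:45–10:15, 13:30–16:00.
Sofia ∩ Viktor: 09:45–10:15, 13:30–13:45, 14:00–16:00.
Sofia ∩ Viktor ∩ Zara: 09:45–10:15, 14:30–16:00.
Common window lengths: 30, 90 min; longest is 90.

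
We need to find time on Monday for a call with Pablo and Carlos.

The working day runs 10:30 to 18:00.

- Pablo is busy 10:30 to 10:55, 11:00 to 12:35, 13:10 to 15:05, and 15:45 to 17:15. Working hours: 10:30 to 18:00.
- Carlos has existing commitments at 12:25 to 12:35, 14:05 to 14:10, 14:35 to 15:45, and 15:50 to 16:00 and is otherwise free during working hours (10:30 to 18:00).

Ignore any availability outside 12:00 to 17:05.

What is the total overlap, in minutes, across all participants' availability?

35 minutes

Pablo free within 10:30–18:00: 10:55–11:00, 12:35–13:10, 15:05–15:45, 17:15–18:00.
Carlos free within 10:30–18:00: 10:30–12:25, 12:35–14:05, 14:10–14:35, 15:45–15:50, 16:00–18:00.
Pablo ∩ Carlos: 10:55–11:00, 12:35–13:10, 17:15–18:00.
Restricted to 12:00–17:05: 12:35–13:10.
Total common minutes: 35.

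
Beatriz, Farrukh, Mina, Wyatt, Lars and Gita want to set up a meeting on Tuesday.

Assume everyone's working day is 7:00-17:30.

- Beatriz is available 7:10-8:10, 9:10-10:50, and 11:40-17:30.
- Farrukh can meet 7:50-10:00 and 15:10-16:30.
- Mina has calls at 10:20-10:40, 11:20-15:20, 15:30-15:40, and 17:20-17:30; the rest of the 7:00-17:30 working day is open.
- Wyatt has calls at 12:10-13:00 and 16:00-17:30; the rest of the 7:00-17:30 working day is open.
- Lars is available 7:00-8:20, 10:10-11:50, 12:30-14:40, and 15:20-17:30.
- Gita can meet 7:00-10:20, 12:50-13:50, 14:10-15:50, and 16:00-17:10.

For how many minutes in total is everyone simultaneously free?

40 minutes

Mina free within 07:00–17:30: 07:00–10:20, 10:40–11:20, 15:20–15:30, 15:40–17:20.
Wyatt free within 07:00–17:30: 07:00–12:10, 13:00–16:00.
Beatriz ∩ Farrukh: 07:50–08:10, 09:10–10:00, 15:10–16:30.
Beatriz ∩ Farrukh ∩ Mina: 07:50–08:10, 09:10–10:00, 15:20–15:30, 15:40–16:30.
Beatriz ∩ Farrukh ∩ Mina ∩ Wyatt: 07:50–08:10, 09:10–10:00, 15:20–15:30, 15:40–16:00.
Beatriz ∩ Farrukh ∩ Mina ∩ Wyatt ∩ Lars: 07:50–08:10, 15:20–15:30, 15:40–16:00.
Beatriz ∩ Farrukh ∩ Mina ∩ Wyatt ∩ Lars ∩ Gita: 07:50–08:10, 15:20–15:30, 15:40–15:50.
Total common minutes: 20 + 10 + 10 = 40.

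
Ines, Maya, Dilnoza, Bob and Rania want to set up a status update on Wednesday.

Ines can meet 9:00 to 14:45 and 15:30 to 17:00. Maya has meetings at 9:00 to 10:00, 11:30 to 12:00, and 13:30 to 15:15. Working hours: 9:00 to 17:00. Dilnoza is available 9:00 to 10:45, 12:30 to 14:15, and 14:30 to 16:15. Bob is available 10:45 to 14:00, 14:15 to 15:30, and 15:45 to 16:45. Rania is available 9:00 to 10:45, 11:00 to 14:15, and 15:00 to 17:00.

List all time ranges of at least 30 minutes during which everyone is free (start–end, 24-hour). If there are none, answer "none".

Maya free within 09:00–17:00: 10:00–11:30, 12:00–13:30, 15:15–17:00.
Ines ∩ Maya: 10:00–11:30, 12:00–13:30, 15:30–17:00.
Ines ∩ Maya ∩ Dilnoza: 10:00–10:45, 12:30–13:30, 15:30–16:15.
Ines ∩ Maya ∩ Dilnoza ∩ Bob: 12:30–13:30, 15:45–16:15.
Ines ∩ Maya ∩ Dilnoza ∩ Bob ∩ Rania: 12:30–13:30, 15:45–16:15.
Windows ≥ 30 min: 12:30–13:30, 15:45–16:15.

12:30–13:30, 15:45–16:15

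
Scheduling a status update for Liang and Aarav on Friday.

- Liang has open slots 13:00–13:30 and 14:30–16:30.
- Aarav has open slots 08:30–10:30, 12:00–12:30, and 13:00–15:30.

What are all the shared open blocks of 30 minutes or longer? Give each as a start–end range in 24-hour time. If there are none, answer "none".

13:00–13:30, 14:30–15:30

Liang ∩ Aarav: 13:00–13:30, 14:30–15:30.
Windows ≥ 30 min: 13:00–13:30, 14:30–15:30.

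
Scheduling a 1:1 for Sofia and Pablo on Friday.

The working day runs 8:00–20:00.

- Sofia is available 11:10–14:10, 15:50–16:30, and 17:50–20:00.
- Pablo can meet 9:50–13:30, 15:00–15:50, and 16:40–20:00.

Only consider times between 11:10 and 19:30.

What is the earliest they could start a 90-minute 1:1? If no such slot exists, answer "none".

Sofia ∩ Pablo: 11:10–13:30, 17:50–20:00.
Restricted to 11:10–19:30: 11:10–13:30, 17:50–19:30.
Windows ≥ 90 min: 11:10–13:30, 17:50–19:30.
Earliest such window starts at 11:10.

11:10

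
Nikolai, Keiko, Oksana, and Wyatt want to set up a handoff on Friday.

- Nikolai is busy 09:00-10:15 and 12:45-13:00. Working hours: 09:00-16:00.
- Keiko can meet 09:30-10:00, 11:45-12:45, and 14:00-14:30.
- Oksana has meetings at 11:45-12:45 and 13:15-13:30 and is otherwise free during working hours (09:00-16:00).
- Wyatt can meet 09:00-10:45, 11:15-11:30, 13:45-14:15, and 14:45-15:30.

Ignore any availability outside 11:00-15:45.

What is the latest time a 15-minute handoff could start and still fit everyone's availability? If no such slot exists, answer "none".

14:00

Nikolai free within 09:00–16:00: 10:15–12:45, 13:00–16:00.
Oksana free within 09:00–16:00: 09:00–11:45, 12:45–13:15, 13:30–16:00.
Nikolai ∩ Keiko: 11:45–12:45, 14:00–14:30.
Nikolai ∩ Keiko ∩ Oksana: 14:00–14:30.
Nikolai ∩ Keiko ∩ Oksana ∩ Wyatt: 14:00–14:15.
Restricted to 11:00–15:45: 14:00–14:15.
Windows ≥ 15 min: 14:00–14:15.
Latest start in the last window 14:00–14:15 is 14:15 − 15 min = 14:00.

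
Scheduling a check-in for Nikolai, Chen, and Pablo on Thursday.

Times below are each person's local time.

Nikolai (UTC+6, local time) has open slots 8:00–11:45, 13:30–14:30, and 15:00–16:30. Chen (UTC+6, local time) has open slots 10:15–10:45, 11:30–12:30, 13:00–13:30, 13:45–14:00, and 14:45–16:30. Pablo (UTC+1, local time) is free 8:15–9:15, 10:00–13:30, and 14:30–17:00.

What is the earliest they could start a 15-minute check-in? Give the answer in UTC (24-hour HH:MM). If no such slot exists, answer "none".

Nikolai → UTC: 02:00–05:45, 07:30–08:30, 09:00–10:30.
Chen → UTC: 04:15–04:45, 05:30–06:30, 07:00–07:30, 07:45–08:00, 08:45–10:30.
Pablo → UTC: 07:15–08:15, 09:00–12:30, 13:30–16:00.
Nikolai ∩ Chen: 04:15–04:45, 05:30–05:45, 07:45–08:00, 09:00–10:30.
Nikolai ∩ Chen ∩ Pablo: 07:45–08:00, 09:00–10:30.
Windows ≥ 15 min: 07:45–08:00, 09:00–10:30.
Earliest such window starts at 07:45.

07:45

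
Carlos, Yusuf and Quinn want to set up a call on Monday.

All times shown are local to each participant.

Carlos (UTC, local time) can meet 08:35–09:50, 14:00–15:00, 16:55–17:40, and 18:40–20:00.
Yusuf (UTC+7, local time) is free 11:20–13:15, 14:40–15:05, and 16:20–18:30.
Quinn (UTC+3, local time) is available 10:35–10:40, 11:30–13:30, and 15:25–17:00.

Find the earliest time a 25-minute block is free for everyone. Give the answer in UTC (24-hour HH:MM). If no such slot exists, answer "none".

Carlos → UTC: 08:35–09:50, 14:00–15:00, 16:55–17:40, 18:40–20:00.
Yusuf → UTC: 04:20–06:15, 07:40–08:05, 09:20–11:30.
Quinn → UTC: 07:35–07:40, 08:30–10:30, 12:25–14:00.
Carlos ∩ Yusuf: 09:20–09:50.
Carlos ∩ Yusuf ∩ Quinn: 09:20–09:50.
Windows ≥ 25 min: 09:20–09:50.
Earliest such window starts at 09:20.

09:20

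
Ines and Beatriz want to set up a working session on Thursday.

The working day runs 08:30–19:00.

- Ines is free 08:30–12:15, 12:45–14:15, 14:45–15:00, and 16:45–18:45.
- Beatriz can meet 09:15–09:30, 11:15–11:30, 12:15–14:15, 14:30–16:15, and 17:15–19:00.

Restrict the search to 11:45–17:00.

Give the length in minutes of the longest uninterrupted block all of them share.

90 minutes

Ines ∩ Beatriz: 09:15–09:30, 11:15–11:30, 12:45–14:15, 14:45–15:00, 17:15–18:45.
Restricted to 11:45–17:00: 12:45–14:15, 14:45–15:00.
Common window lengths: 90, 15 min; longest is 90.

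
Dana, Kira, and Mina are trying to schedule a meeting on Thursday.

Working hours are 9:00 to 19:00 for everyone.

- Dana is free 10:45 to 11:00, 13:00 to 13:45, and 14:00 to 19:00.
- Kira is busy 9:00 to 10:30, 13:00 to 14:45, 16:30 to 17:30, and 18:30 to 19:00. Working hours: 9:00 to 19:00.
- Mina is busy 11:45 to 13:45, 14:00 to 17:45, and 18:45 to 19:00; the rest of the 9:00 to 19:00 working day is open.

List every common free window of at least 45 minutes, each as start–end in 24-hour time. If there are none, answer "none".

17:45–18:30

Kira free within 09:00–19:00: 10:30–13:00, 14:45–16:30, 17:30–18:30.
Mina free within 09:00–19:00: 09:00–11:45, 13:45–14:00, 17:45–18:45.
Dana ∩ Kira: 10:45–11:00, 14:45–16:30, 17:30–18:30.
Dana ∩ Kira ∩ Mina: 10:45–11:00, 17:45–18:30.
Windows ≥ 45 min: 17:45–18:30.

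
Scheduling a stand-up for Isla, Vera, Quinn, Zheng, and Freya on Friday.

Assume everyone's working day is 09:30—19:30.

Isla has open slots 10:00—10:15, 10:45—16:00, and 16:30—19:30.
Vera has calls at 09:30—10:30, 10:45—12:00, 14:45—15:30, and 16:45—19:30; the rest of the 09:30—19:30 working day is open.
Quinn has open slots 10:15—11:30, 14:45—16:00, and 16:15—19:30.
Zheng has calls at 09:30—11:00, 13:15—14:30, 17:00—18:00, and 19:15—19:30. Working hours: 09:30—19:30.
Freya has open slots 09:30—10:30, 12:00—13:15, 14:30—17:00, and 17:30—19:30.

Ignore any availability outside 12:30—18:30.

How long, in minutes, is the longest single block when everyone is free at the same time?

30 minutes

Vera free within 09:30–19:30: 10:30–10:45, 12:00–14:45, 15:30–16:45.
Zheng free within 09:30–19:30: 11:00–13:15, 14:30–17:00, 18:00–19:15.
Isla ∩ Vera: 12:00–14:45, 15:30–16:00, 16:30–16:45.
Isla ∩ Vera ∩ Quinn: 15:30–16:00, 16:30–16:45.
Isla ∩ Vera ∩ Quinn ∩ Zheng: 15:30–16:00, 16:30–16:45.
Isla ∩ Vera ∩ Quinn ∩ Zheng ∩ Freya: 15:30–16:00, 16:30–16:45.
Restricted to 12:30–18:30: 15:30–16:00, 16:30–16:45.
Common window lengths: 30, 15 min; longest is 30.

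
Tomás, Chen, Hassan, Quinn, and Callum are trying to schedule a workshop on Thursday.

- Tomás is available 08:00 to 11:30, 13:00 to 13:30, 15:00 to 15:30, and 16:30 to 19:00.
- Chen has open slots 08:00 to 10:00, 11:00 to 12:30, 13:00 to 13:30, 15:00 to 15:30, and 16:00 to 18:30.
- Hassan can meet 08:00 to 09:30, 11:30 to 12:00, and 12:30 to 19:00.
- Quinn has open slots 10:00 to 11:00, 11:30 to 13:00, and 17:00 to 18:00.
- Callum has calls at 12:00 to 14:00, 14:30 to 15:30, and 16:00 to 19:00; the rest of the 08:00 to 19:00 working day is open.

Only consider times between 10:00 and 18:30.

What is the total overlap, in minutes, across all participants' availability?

0 minutes

Callum free within 08:00–19:00: 08:00–12:00, 14:00–14:30, 15:30–16:00.
Tomás ∩ Chen: 08:00–10:00, 11:00–11:30, 13:00–13:30, 15:00–15:30, 16:30–18:30.
Tomás ∩ Chen ∩ Hassan: 08:00–09:30, 13:00–13:30, 15:00–15:30, 16:30–18:30.
Tomás ∩ Chen ∩ Hassan ∩ Quinn: 17:00–18:00.
Tomás ∩ Chen ∩ Hassan ∩ Quinn ∩ Callum: (none).
Restricted to 10:00–18:30: (none).
Total common minutes: 0.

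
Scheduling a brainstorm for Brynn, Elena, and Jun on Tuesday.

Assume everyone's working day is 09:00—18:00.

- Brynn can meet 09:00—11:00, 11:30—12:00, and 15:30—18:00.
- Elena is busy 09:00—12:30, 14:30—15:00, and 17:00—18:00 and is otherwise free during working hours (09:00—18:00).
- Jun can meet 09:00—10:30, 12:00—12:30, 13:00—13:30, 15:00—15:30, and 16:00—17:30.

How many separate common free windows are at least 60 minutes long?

Elena free within 09:00–18:00: 12:30–14:30, 15:00–17:00.
Brynn ∩ Elena: 15:30–17:00.
Brynn ∩ Elena ∩ Jun: 16:00–17:00.
Windows ≥ 60 min: 16:00–17:00.
That's 1 window.

1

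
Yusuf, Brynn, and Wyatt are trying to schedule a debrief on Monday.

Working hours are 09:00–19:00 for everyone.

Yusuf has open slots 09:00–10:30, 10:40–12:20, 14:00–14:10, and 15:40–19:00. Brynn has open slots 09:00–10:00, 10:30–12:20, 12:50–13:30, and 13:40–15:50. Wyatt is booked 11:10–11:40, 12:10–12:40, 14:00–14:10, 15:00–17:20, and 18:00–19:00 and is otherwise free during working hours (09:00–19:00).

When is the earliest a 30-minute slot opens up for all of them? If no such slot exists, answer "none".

Wyatt free within 09:00–19:00: 09:00–11:10, 11:40–12:10, 12:40–14:00, 14:10–15:00, 17:20–18:00.
Yusuf ∩ Brynn: 09:00–10:00, 10:40–12:20, 14:00–14:10, 15:40–15:50.
Yusuf ∩ Brynn ∩ Wyatt: 09:00–10:00, 10:40–11:10, 11:40–12:10.
Windows ≥ 30 min: 09:00–10:00, 10:40–11:10, 11:40–12:10.
Earliest such window starts at 09:00.

09:00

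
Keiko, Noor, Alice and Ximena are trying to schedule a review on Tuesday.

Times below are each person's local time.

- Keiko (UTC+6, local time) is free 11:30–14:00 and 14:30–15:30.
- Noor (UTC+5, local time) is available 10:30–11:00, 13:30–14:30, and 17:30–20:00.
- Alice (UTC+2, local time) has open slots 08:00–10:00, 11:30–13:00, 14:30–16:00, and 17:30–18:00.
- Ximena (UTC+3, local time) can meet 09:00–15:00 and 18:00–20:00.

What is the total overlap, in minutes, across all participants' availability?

Keiko → UTC: 05:30–08:00, 08:30–09:30.
Noor → UTC: 05:30–06:00, 08:30–09:30, 12:30–15:00.
Alice → UTC: 06:00–08:00, 09:30–11:00, 12:30–14:00, 15:30–16:00.
Ximena → UTC: 06:00–12:00, 15:00–17:00.
Keiko ∩ Noor: 05:30–06:00, 08:30–09:30.
Keiko ∩ Noor ∩ Alice: (none).
Keiko ∩ Noor ∩ Alice ∩ Ximena: (none).
Total common minutes: 0.

0 minutes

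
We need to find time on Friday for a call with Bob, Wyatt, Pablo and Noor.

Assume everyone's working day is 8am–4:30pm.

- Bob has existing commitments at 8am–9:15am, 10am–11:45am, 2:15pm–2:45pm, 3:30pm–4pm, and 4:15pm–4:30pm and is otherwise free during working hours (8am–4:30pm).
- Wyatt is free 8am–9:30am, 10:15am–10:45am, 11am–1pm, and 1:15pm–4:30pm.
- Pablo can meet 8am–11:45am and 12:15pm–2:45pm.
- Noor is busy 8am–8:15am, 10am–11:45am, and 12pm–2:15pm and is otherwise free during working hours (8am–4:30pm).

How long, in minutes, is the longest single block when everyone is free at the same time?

Bob free within 08:00–16:30: 09:15–10:00, 11:45–14:15, 14:45–15:30, 16:00–16:15.
Noor free within 08:00–16:30: 08:15–10:00, 11:45–12:00, 14:15–16:30.
Bob ∩ Wyatt: 09:15–09:30, 11:45–13:00, 13:15–14:15, 14:45–15:30, 16:00–16:15.
Bob ∩ Wyatt ∩ Pablo: 09:15–09:30, 12:15–13:00, 13:15–14:15.
Bob ∩ Wyatt ∩ Pablo ∩ Noor: 09:15–09:30.
Single common window of 15 minutes.

15 minutes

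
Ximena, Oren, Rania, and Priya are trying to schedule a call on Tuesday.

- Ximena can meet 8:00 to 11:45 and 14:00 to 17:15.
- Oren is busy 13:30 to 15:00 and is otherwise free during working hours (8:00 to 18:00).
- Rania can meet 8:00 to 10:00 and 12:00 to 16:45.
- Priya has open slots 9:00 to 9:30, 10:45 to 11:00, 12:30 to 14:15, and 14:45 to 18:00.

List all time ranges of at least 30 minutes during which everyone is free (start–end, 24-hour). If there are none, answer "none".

Oren free within 08:00–18:00: 08:00–13:30, 15:00–18:00.
Ximena ∩ Oren: 08:00–11:45, 15:00–17:15.
Ximena ∩ Oren ∩ Rania: 08:00–10:00, 15:00–16:45.
Ximena ∩ Oren ∩ Rania ∩ Priya: 09:00–09:30, 15:00–16:45.
Windows ≥ 30 min: 09:00–09:30, 15:00–16:45.

09:00–09:30, 15:00–16:45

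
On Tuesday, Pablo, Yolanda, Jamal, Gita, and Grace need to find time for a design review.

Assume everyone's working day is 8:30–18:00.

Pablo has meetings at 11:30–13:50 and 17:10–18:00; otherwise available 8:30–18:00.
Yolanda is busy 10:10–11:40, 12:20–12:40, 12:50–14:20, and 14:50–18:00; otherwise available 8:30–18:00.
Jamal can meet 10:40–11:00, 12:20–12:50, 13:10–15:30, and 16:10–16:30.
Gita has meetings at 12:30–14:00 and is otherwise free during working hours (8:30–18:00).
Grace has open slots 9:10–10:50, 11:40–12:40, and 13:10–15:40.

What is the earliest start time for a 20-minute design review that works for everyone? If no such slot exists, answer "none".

Pablo free within 08:30–18:00: 08:30–11:30, 13:50–17:10.
Yolanda free within 08:30–18:00: 08:30–10:10, 11:40–12:20, 12:40–12:50, 14:20–14:50.
Gita free within 08:30–18:00: 08:30–12:30, 14:00–18:00.
Pablo ∩ Yolanda: 08:30–10:10, 14:20–14:50.
Pablo ∩ Yolanda ∩ Jamal: 14:20–14:50.
Pablo ∩ Yolanda ∩ Jamal ∩ Gita: 14:20–14:50.
Pablo ∩ Yolanda ∩ Jamal ∩ Gita ∩ Grace: 14:20–14:50.
Windows ≥ 20 min: 14:20–14:50.
Earliest such window starts at 14:20.

14:20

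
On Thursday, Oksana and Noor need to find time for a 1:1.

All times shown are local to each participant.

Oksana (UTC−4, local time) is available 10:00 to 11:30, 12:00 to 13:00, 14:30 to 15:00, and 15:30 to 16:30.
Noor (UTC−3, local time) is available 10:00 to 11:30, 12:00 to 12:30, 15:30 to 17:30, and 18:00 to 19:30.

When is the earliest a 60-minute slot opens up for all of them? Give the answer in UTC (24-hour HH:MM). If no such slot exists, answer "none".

Oksana → UTC: 14:00–15:30, 16:00–17:00, 18:30–19:00, 19:30–20:30.
Noor → UTC: 13:00–14:30, 15:00–15:30, 18:30–20:30, 21:00–22:30.
Oksana ∩ Noor: 14:00–14:30, 15:00–15:30, 18:30–19:00, 19:30–20:30.
Windows ≥ 60 min: 19:30–20:30.
Earliest such window starts at 19:30.

19:30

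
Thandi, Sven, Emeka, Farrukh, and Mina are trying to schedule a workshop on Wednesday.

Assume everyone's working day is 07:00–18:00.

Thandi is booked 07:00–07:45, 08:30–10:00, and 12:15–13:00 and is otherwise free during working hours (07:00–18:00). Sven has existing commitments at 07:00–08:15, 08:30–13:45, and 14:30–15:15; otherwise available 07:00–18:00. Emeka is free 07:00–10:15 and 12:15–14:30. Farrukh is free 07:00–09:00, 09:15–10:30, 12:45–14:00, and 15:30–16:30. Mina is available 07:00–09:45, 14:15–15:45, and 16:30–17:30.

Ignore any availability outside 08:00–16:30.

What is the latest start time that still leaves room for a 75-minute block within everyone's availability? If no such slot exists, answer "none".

Thandi free within 07:00–18:00: 07:45–08:30, 10:00–12:15, 13:00–18:00.
Sven free within 07:00–18:00: 08:15–08:30, 13:45–14:30, 15:15–18:00.
Thandi ∩ Sven: 08:15–08:30, 13:45–14:30, 15:15–18:00.
Thandi ∩ Sven ∩ Emeka: 08:15–08:30, 13:45–14:30.
Thandi ∩ Sven ∩ Emeka ∩ Farrukh: 08:15–08:30, 13:45–14:00.
Thandi ∩ Sven ∩ Emeka ∩ Farrukh ∩ Mina: 08:15–08:30.
Restricted to 08:00–16:30: 08:15–08:30.
Windows ≥ 75 min: (none).

none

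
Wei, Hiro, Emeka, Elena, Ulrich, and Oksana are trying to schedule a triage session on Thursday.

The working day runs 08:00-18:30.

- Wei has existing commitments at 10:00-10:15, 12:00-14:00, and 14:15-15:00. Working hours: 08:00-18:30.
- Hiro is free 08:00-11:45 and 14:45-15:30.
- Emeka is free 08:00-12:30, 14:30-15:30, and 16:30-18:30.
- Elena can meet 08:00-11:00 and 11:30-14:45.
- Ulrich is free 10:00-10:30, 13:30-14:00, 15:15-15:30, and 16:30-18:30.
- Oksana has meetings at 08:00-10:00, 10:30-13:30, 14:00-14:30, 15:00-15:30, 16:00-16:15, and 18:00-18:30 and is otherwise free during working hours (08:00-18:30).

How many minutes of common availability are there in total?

Wei free within 08:00–18:30: 08:00–10:00, 10:15–12:00, 14:00–14:15, 15:00–18:30.
Oksana free within 08:00–18:30: 10:00–10:30, 13:30–14:00, 14:30–15:00, 15:30–16:00, 16:15–18:00.
Wei ∩ Hiro: 08:00–10:00, 10:15–11:45, 15:00–15:30.
Wei ∩ Hiro ∩ Emeka: 08:00–10:00, 10:15–11:45, 15:00–15:30.
Wei ∩ Hiro ∩ Emeka ∩ Elena: 08:00–10:00, 10:15–11:00, 11:30–11:45.
Wei ∩ Hiro ∩ Emeka ∩ Elena ∩ Ulrich: 10:15–10:30.
Wei ∩ Hiro ∩ Emeka ∩ Elena ∩ Ulrich ∩ Oksana: 10:15–10:30.
Total common minutes: 15.

15 minutes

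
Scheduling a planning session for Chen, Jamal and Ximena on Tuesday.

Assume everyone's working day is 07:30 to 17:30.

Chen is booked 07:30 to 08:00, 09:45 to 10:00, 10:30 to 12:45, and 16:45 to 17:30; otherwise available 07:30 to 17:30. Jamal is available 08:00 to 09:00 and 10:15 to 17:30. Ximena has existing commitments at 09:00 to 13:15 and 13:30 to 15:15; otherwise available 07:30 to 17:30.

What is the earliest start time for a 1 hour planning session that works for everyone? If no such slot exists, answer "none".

Chen free within 07:30–17:30: 08:00–09:45, 10:00–10:30, 12:45–16:45.
Ximena free within 07:30–17:30: 07:30–09:00, 13:15–13:30, 15:15–17:30.
Chen ∩ Jamal: 08:00–09:00, 10:15–10:30, 12:45–16:45.
Chen ∩ Jamal ∩ Ximena: 08:00–09:00, 13:15–13:30, 15:15–16:45.
Windows ≥ 60 min: 08:00–09:00, 15:15–16:45.
Earliest such window starts at 08:00.

08:00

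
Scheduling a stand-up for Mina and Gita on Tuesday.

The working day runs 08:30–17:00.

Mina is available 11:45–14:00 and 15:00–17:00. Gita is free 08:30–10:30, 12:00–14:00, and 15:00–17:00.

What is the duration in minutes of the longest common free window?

Mina ∩ Gita: 12:00–14:00, 15:00–17:00.
Common window lengths: 120, 120 min; longest is 120.

120 minutes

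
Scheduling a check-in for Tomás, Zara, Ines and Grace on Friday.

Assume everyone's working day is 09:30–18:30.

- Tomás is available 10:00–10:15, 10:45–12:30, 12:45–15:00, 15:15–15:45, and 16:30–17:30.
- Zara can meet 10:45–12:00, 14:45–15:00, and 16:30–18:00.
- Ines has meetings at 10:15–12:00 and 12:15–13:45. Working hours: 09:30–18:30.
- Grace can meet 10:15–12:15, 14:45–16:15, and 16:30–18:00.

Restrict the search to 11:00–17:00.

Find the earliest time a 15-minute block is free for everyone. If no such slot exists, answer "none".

14:45

Ines free within 09:30–18:30: 09:30–10:15, 12:00–12:15, 13:45–18:30.
Tomás ∩ Zara: 10:45–12:00, 14:45–15:00, 16:30–17:30.
Tomás ∩ Zara ∩ Ines: 14:45–15:00, 16:30–17:30.
Tomás ∩ Zara ∩ Ines ∩ Grace: 14:45–15:00, 16:30–17:30.
Restricted to 11:00–17:00: 14:45–15:00, 16:30–17:00.
Windows ≥ 15 min: 14:45–15:00, 16:30–17:00.
Earliest such window starts at 14:45.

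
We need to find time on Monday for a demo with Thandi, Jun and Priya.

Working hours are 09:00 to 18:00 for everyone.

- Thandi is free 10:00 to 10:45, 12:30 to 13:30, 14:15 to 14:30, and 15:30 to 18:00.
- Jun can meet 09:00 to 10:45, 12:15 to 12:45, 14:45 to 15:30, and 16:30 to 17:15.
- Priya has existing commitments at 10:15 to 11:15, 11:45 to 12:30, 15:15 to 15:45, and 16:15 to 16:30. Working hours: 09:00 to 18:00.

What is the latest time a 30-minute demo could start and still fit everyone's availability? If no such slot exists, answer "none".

16:45

Priya free within 09:00–18:00: 09:00–10:15, 11:15–11:45, 12:30–15:15, 15:45–16:15, 16:30–18:00.
Thandi ∩ Jun: 10:00–10:45, 12:30–12:45, 16:30–17:15.
Thandi ∩ Jun ∩ Priya: 10:00–10:15, 12:30–12:45, 16:30–17:15.
Windows ≥ 30 min: 16:30–17:15.
Latest start in the last window 16:30–17:15 is 17:15 − 30 min = 16:45.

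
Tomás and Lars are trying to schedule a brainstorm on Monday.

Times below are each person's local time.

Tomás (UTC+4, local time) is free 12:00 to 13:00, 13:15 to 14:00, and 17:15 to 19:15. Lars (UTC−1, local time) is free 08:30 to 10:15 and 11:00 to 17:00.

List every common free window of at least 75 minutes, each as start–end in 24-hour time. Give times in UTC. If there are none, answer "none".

13:15–15:15

Tomás → UTC: 08:00–09:00, 09:15–10:00, 13:15–15:15.
Lars → UTC: 09:30–11:15, 12:00–18:00.
Tomás ∩ Lars: 09:30–10:00, 13:15–15:15.
Windows ≥ 75 min: 13:15–15:15.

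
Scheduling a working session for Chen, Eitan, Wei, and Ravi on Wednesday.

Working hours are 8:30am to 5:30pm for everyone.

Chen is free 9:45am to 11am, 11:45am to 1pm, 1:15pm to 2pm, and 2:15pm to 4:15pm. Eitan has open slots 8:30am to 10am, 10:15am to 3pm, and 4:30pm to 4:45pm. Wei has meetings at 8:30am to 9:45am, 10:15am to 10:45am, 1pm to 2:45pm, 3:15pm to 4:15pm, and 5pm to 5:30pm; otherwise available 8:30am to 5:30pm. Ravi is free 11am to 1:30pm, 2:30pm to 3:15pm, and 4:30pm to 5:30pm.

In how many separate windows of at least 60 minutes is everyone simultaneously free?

Wei free within 08:30–17:30: 09:45–10:15, 10:45–13:00, 14:45–15:15, 16:15–17:00.
Chen ∩ Eitan: 09:45–10:00, 10:15–11:00, 11:45–13:00, 13:15–14:00, 14:15–15:00.
Chen ∩ Eitan ∩ Wei: 09:45–10:00, 10:45–11:00, 11:45–13:00, 14:45–15:00.
Chen ∩ Eitan ∩ Wei ∩ Ravi: 11:45–13:00, 14:45–15:00.
Windows ≥ 60 min: 11:45–13:00.
That's 1 window.

1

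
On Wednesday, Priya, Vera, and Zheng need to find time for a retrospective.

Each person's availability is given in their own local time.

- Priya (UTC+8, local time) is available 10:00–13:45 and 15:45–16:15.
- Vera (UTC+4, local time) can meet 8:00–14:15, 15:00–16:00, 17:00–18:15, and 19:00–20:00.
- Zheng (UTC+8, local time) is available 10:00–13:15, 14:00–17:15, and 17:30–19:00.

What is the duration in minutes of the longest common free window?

75 minutes

Priya → UTC: 02:00–05:45, 07:45–08:15.
Vera → UTC: 04:00–10:15, 11:00–12:00, 13:00–14:15, 15:00–16:00.
Zheng → UTC: 02:00–05:15, 06:00–09:15, 09:30–11:00.
Priya ∩ Vera: 04:00–05:45, 07:45–08:15.
Priya ∩ Vera ∩ Zheng: 04:00–05:15, 07:45–08:15.
Common window lengths: 75, 30 min; longest is 75.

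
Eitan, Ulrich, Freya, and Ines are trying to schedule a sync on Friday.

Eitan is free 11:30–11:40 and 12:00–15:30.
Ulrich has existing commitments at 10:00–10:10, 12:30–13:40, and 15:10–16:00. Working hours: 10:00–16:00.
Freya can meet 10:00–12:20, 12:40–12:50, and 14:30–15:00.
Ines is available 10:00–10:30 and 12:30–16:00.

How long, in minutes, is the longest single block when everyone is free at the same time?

30 minutes

Ulrich free within 10:00–16:00: 10:10–12:30, 13:40–15:10.
Eitan ∩ Ulrich: 11:30–11:40, 12:00–12:30, 13:40–15:10.
Eitan ∩ Ulrich ∩ Freya: 11:30–11:40, 12:00–12:20, 14:30–15:00.
Eitan ∩ Ulrich ∩ Freya ∩ Ines: 14:30–15:00.
Single common window of 30 minutes.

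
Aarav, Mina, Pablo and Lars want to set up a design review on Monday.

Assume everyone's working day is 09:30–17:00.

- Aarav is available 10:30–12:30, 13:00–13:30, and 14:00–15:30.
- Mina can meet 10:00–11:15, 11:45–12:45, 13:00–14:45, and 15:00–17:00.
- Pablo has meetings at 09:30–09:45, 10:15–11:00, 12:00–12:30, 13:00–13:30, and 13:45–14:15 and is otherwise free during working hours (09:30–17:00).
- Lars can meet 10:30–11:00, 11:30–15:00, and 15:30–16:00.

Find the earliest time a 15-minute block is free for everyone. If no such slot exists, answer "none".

Pablo free within 09:30–17:00: 09:45–10:15, 11:00–12:00, 12:30–13:00, 13:30–13:45, 14:15–17:00.
Aarav ∩ Mina: 10:30–11:15, 11:45–12:30, 13:00–13:30, 14:00–14:45, 15:00–15:30.
Aarav ∩ Mina ∩ Pablo: 11:00–11:15, 11:45–12:00, 14:15–14:45, 15:00–15:30.
Aarav ∩ Mina ∩ Pablo ∩ Lars: 11:45–12:00, 14:15–14:45.
Windows ≥ 15 min: 11:45–12:00, 14:15–14:45.
Earliest such window starts at 11:45.

11:45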